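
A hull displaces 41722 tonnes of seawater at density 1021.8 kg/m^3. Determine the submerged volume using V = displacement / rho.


Formula: V = mass / rho
Step 1 — convert tonnes to kg: 41722 t * 1000 = 41722000 kg
Step 2 — V = 41722000 / 1021.8 ≈ 40832 m^3 (5 s.f.)

40832 m^3


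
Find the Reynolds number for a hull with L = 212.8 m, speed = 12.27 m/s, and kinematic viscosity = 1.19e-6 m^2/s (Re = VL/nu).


Formula: Re = V * L / nu
Step 1 — V * L = 12.27 * 212.8 = 2611.056 m^2/s
Step 2 — Re = 2611.056 / 1.19e-6 = 2.19e+09

2.19e+09


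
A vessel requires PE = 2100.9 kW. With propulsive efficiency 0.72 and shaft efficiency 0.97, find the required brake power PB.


Formula: PB = PE / (eta_D * eta_S)
Step 1 — combined efficiency = eta_D * eta_S = 0.72 * 0.97 = 0.6984
Step 2 — PB = 2100.9 / 0.6984 ≈ 3008.2 kW (5 s.f.)

3008.2 kW


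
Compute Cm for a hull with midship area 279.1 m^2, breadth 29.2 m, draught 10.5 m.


Formula: Cm = Am / (B * T)
Step 1 — B * T = 29.2 * 10.5 = 306.6 m^2
Step 2 — Cm = 279.1 / 306.6 ≈ 0.91031 (5 s.f.)

0.91031


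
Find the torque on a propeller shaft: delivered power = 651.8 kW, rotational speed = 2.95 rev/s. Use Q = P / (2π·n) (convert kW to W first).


Formula: Q = P_W / (2 * pi * n)
Step 1 — P_W = 651.8 kW * 1000 = 651800.0 W
Step 2 — 2 * pi * n = 2 * pi * 2.95 = 18.535397
Step 3 — Q = 651800.0 / 18.535397 ≈ 35165 N·m (5 s.f.)

35165 N·m


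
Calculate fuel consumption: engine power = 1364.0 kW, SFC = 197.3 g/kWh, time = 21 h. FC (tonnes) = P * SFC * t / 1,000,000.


Formula: FC (tonnes) = P * SFC * t / 1,000,000
Step 1 — P * SFC * t = 1364.0 * 197.3 * 21 = 5651461.2 g
Step 2 — FC (tonnes) = 5651461.2 / 1,000,000 ≈ 5.6515 tonnes (5 s.f.)

5.6515 tonnes


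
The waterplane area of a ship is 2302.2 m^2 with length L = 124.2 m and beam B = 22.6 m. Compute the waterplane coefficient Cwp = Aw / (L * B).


Formula: Cwp = Aw / (L * B)
Step 1 — L * B = 124.2 * 22.6 = 2806.92 m^2
Step 2 — Cwp = 2302.2 / 2806.92 ≈ 0.82019 (5 s.f.)

0.82019


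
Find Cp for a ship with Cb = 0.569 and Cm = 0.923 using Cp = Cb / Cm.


Formula: Cp = Cb / Cm
Substituting: Cp = 0.569 / 0.923
Result: Cp ≈ 0.61647 (5 s.f.)

0.61647


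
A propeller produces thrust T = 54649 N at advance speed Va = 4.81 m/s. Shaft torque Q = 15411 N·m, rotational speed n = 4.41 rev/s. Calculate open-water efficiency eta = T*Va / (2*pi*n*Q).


Formula: eta = T * Va / (2 * pi * n * Q)
Step 1 — numerator = T * Va = 54649 * 4.81 = 262861.69
Step 2 — 2 * pi * n = 2 * pi * 4.41 = 27.708847
Step 3 — denominator = 27.708847 * 15411 = 427021.04
Step 4 — eta = 262861.69 / 427021.04 ≈ 0.61557 (5 s.f.)

0.61557


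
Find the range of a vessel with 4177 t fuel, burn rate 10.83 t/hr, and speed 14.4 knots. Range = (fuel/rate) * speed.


Formula: endurance = fuel / rate; range = endurance * speed
Step 1 — endurance = 4177 / 10.83 = 385.6879 hours
Step 2 — range = 385.6879 * 14.4 ≈ 5553.9 nautical miles (5 s.f.)

5553.9 NM


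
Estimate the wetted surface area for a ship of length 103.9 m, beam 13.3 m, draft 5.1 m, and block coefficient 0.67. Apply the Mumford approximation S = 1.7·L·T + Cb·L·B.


Formula: S = 1.7*L*T + V/T with V = Cb*L*B*T, i.e. S = L * (1.7*T + Cb*B)
Step 1 — 1.7*T = 1.7 * 5.1 = 8.67 m
Step 2 — Cb*B = 0.67 * 13.3 = 8.911 m
Step 3 — 1.7*T + Cb*B = 8.67 + 8.911 = 17.581 m
Step 4 — S = 103.9 * 17.581 ≈ 1826.7 m^2 (5 s.f.)

1826.7 m^2


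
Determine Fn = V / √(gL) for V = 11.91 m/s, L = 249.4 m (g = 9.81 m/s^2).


Formula: Fn = V / sqrt(g * L)
Step 1 — g * L = 9.81 * 249.4 = 2446.614
Step 2 — sqrt(g * L) = sqrt(2446.614) = 49.463259
Step 3 — Fn = 11.91 / 49.463259 ≈ 0.24078 (5 s.f.)

0.24078


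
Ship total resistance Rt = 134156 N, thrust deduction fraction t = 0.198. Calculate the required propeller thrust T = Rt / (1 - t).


Formula: T = Rt / (1 - t)
Step 1 — (1 - t) = 1 - 0.198 = 0.802
Step 2 — T = 134156 / 0.802 ≈ 167280 N (5 s.f.)

167280 N


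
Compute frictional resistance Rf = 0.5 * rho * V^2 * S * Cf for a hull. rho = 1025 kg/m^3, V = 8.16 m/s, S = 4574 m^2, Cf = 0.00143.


Formula: Rf = 0.5 * rho * V^2 * S * Cf
Step 1 — V^2 = 8.16^2 = 66.5856
Step 2 — 0.5 * rho * V^2 = 0.5 * 1025 * 66.5856 = 34125.12
Step 3 — Rf = 34125.12 * 4574 * 0.00143 ≈ 223210 N (5 s.f.)

223210 N


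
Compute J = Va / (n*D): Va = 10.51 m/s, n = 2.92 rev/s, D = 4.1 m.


Formula: J = Va / (n * D)
Step 1 — n * D = 2.92 * 4.1 = 11.972
Step 2 — J = 10.51 / 11.972 ≈ 0.87788 (5 s.f.)

0.87788


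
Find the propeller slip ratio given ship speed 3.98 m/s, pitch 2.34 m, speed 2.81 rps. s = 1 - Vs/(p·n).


Formula: s = 1 - Vs / (p * n)
Step 1 — p * n = 2.34 * 2.81 = 6.5754
Step 2 — Vs / (p*n) = 3.98 / 6.5754 = 0.605286 (6 d.p.)
Step 3 — s = 1 - 0.605286 = 0.394714

0.394714


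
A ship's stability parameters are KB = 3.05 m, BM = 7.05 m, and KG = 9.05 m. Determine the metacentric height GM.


Formula: GM = KB + BM - KG
Step 1 — KM = KB + BM = 3.05 + 7.05 = 10.1 m
Step 2 — GM = KM - KG = 10.1 - 9.05 = 1.05 m

1.05 m


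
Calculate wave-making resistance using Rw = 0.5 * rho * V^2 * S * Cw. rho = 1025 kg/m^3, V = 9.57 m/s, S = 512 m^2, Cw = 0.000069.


Formula: Rw = 0.5 * rho * V^2 * S * Cw
Step 1 — V^2 = 9.57^2 = 91.5849
Step 2 — 0.5 * rho * V^2 = 0.5 * 1025 * 91.5849 = 46937.26125
Step 3 — Rw = 46937.26125 * 512 * 0.000069 ≈ 1658.2 N (5 s.f.)

1658.2 N


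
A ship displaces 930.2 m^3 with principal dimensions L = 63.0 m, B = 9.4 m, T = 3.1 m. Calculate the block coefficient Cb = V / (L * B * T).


Formula: Cb = V / (L * B * T)
Step 1 — L * B * T = 63.0 * 9.4 * 3.1 = 1835.82 m^3
Step 2 — Cb = 930.2 / 1835.82 ≈ 0.50669 (5 s.f.)

0.50669


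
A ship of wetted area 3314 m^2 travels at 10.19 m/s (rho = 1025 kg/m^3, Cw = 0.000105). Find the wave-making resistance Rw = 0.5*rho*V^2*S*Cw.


Formula: Rw = 0.5 * rho * V^2 * S * Cw
Step 1 — V^2 = 10.19^2 = 103.8361
Step 2 — 0.5 * rho * V^2 = 0.5 * 1025 * 103.8361 = 53216.00125
Step 3 — Rw = 53216.00125 * 3314 * 0.000105 ≈ 18518 N (5 s.f.)

18518 N


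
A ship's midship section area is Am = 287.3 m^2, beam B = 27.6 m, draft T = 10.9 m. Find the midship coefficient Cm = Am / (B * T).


Formula: Cm = Am / (B * T)
Step 1 — B * T = 27.6 * 10.9 = 300.84 m^2
Step 2 — Cm = 287.3 / 300.84 ≈ 0.95499 (5 s.f.)

0.95499


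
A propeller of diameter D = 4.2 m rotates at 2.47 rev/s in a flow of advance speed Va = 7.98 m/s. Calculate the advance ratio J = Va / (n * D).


Formula: J = Va / (n * D)
Step 1 — n * D = 2.47 * 4.2 = 10.374
Step 2 — J = 7.98 / 10.374 ≈ 0.76923 (5 s.f.)

0.76923


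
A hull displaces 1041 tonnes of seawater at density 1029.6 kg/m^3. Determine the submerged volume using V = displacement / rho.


Formula: V = mass / rho
Step 1 — convert tonnes to kg: 1041 t * 1000 = 1041000 kg
Step 2 — V = 1041000 / 1029.6 ≈ 1011.1 m^3 (5 s.f.)

1011.1 m^3


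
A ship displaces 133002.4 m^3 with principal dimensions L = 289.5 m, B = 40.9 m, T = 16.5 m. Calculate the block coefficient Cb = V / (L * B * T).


Formula: Cb = V / (L * B * T)
Step 1 — L * B * T = 289.5 * 40.9 * 16.5 = 195369.075 m^3
Step 2 — Cb = 133002.4 / 195369.075 ≈ 0.68078 (5 s.f.)

0.68078


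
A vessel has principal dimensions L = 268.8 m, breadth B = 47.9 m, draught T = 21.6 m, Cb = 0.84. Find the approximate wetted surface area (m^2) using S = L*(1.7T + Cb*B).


Formula: S = 1.7*L*T + V/T with V = Cb*L*B*T, i.e. S = L * (1.7*T + Cb*B)
Step 1 — 1.7*T = 1.7 * 21.6 = 36.72 m
Step 2 — Cb*B = 0.84 * 47.9 = 40.236 m
Step 3 — 1.7*T + Cb*B = 36.72 + 40.236 = 76.956 m
Step 4 — S = 268.8 * 76.956 ≈ 20686 m^2 (5 s.f.)

20686 m^2


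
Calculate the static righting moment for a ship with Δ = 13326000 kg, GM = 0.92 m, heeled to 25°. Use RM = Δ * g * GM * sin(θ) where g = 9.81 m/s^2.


Formula: GZ = GM * sin(theta); RM = disp * g * GZ
Step 1 — GZ = 0.92 * sin(25°) = 0.92 * 0.422618 = 0.388809 m
Step 2 — RM = 13326000 * 9.81 * 0.388809 ≈ 50828000 N·m (5 s.f.)

50828000 N·m


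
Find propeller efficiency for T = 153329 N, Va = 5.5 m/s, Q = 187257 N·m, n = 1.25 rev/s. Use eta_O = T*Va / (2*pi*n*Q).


Formula: eta = T * Va / (2 * pi * n * Q)
Step 1 — numerator = T * Va = 153329 * 5.5 = 843309.5
Step 2 — 2 * pi * n = 2 * pi * 1.25 = 7.853982
Step 3 — denominator = 7.853982 * 187257 = 1470713.11
Step 4 — eta = 843309.5 / 1470713.11 ≈ 0.57340 (5 s.f.)

0.57340


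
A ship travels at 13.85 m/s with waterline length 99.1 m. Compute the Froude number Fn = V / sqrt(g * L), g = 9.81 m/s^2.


Formula: Fn = V / sqrt(g * L)
Step 1 — g * L = 9.81 * 99.1 = 972.171
Step 2 — sqrt(g * L) = sqrt(972.171) = 31.179657
Step 3 — Fn = 13.85 / 31.179657 ≈ 0.44420 (5 s.f.)

0.44420


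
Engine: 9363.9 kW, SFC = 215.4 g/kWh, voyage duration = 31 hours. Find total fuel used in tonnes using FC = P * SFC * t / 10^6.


Formula: FC (tonnes) = P * SFC * t / 1,000,000
Step 1 — P * SFC * t = 9363.9 * 215.4 * 31 = 62526505.86 g
Step 2 — FC (tonnes) = 62526505.86 / 1,000,000 ≈ 62.527 tonnes (5 s.f.)

62.527 tonnes


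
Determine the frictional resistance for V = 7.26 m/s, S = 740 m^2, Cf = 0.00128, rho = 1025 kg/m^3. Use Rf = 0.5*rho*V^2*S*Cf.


Formula: Rf = 0.5 * rho * V^2 * S * Cf
Step 1 — V^2 = 7.26^2 = 52.7076
Step 2 — 0.5 * rho * V^2 = 0.5 * 1025 * 52.7076 = 27012.645
Step 3 — Rf = 27012.645 * 740 * 0.00128 ≈ 25586 N (5 s.f.)

25586 N


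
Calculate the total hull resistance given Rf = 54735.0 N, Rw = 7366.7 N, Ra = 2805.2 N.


Formula: Rt = Rf + Rw + Ra
Substituting: Rt = 54735.0 + 7366.7 + 2805.2
Result: Rt = 64906.9 N

64906.9 N


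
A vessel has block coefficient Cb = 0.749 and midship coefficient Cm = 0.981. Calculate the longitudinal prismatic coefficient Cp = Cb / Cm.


Formula: Cp = Cb / Cm
Substituting: Cp = 0.749 / 0.981
Result: Cp ≈ 0.76351 (5 s.f.)

0.76351


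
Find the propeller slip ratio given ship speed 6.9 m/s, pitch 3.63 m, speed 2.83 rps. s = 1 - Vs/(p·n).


Formula: s = 1 - Vs / (p * n)
Step 1 — p * n = 3.63 * 2.83 = 10.2729
Step 2 — Vs / (p*n) = 6.9 / 10.2729 = 0.67167 (6 d.p.)
Step 3 — s = 1 - 0.67167 = 0.32833

0.32833


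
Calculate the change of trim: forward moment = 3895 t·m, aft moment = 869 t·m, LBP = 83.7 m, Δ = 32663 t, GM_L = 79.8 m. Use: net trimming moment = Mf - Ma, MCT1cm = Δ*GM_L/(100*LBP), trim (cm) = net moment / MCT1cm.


Formula: net trimming moment = Mf - Ma; MCT1cm = Δ*GM_L/(100*LBP); trim = net moment / MCT1cm
Step 1 — net trimming moment = 3895 - 869 = 3026 t·m
Step 2 — MCT1cm = 32663 * 79.8 / (100 * 83.7) = 311.4107 t·m/cm
Step 3 — trim = 3026 / 311.4107 ≈ 9.7171 cm (5 s.f.)

9.7171 cm


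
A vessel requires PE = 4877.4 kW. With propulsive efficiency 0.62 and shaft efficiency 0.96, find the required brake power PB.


Formula: PB = PE / (eta_D * eta_S)
Step 1 — combined efficiency = eta_D * eta_S = 0.62 * 0.96 = 0.5952
Step 2 — PB = 4877.4 / 0.5952 ≈ 8194.6 kW (5 s.f.)

8194.6 kW


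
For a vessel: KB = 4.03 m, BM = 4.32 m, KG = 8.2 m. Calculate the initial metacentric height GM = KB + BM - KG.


Formula: GM = KB + BM - KG
Step 1 — KM = KB + BM = 4.03 + 4.32 = 8.35 m
Step 2 — GM = KM - KG = 8.35 - 8.2 = 0.15 m

0.15 m


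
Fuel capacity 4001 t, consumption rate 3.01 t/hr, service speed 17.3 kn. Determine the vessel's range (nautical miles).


Formula: endurance = fuel / rate; range = endurance * speed
Step 1 — endurance = 4001 / 3.01 = 1329.2359 hours
Step 2 — range = 1329.2359 * 17.3 ≈ 22996 nautical miles (5 s.f.)

22996 NM


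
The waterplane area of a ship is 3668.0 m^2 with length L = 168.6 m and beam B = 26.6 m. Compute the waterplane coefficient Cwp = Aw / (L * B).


Formula: Cwp = Aw / (L * B)
Step 1 — L * B = 168.6 * 26.6 = 4484.76 m^2
Step 2 — Cwp = 3668.0 / 4484.76 ≈ 0.81788 (5 s.f.)

0.81788


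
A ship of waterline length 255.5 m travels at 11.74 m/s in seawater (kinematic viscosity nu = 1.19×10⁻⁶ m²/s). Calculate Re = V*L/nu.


Formula: Re = V * L / nu
Step 1 — V * L = 11.74 * 255.5 = 2999.57 m^2/s
Step 2 — Re = 2999.57 / 1.19e-6 = 2.52e+09

2.52e+09


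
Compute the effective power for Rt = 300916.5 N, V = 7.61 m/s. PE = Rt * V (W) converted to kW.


Formula: PE = Rt * V / 1000 (kW)
Step 1 — PE (W) = 300916.5 * 7.61 = 2289974.565 W
Step 2 — PE (kW) = 2289974.565 / 1000 ≈ 2290.0 kW (5 s.f.)

2290.0 kW


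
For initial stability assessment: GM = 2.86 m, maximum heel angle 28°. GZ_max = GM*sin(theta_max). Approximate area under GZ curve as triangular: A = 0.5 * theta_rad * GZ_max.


Formula: GZ_max = GM * sin(theta); Area = 0.5 * theta_rad * GZ_max
Step 1 — GZ_max = 2.86 * sin(28°) = 2.86 * 0.469472 = 1.34269 m
Step 2 — theta_rad = 28 * pi/180 = 0.488692 rad
Step 3 — Area = 0.5 * 0.488692 * 1.34269 ≈ 0.32808 m·rad (5 s.f.)

0.32808 m·rad


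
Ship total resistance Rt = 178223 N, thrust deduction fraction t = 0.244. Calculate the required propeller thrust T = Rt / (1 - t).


Formula: T = Rt / (1 - t)
Step 1 — (1 - t) = 1 - 0.244 = 0.756
Step 2 — T = 178223 / 0.756 ≈ 235740 N (5 s.f.)

235740 N


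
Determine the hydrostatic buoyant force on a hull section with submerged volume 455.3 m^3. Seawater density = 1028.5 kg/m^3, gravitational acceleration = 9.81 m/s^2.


Formula: Fb = rho * g * V
Substituting: Fb = 1028.5 * 9.81 * 455.3
Intermediate: 1028.5 * 9.81 = 10089.585
Result: Fb = 10089.585 * 455.3 ≈ 4593800 N (5 s.f.)

4593800 N


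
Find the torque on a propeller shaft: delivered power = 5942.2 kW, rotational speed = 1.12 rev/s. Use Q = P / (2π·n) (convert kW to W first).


Formula: Q = P_W / (2 * pi * n)
Step 1 — P_W = 5942.2 kW * 1000 = 5942200.0 W
Step 2 — 2 * pi * n = 2 * pi * 1.12 = 7.037168
Step 3 — Q = 5942200.0 / 7.037168 ≈ 844400 N·m (5 s.f.)

844400 N·m


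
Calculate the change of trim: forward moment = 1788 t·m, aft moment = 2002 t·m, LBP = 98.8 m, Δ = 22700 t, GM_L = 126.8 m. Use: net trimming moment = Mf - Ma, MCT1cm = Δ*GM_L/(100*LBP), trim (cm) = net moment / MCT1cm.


Formula: net trimming moment = Mf - Ma; MCT1cm = Δ*GM_L/(100*LBP); trim = net moment / MCT1cm
Step 1 — net trimming moment = 1788 - 2002 = -214 t·m
Step 2 — MCT1cm = 22700 * 126.8 / (100 * 98.8) = 291.332 t·m/cm
Step 3 — trim = -214 / 291.332 ≈ -0.73456 cm (5 s.f.)

-0.73456 cm


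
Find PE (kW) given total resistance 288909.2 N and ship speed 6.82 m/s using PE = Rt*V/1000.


Formula: PE = Rt * V / 1000 (kW)
Step 1 — PE (W) = 288909.2 * 6.82 = 1970360.744 W
Step 2 — PE (kW) = 1970360.744 / 1000 ≈ 1970.4 kW (5 s.f.)

1970.4 kW


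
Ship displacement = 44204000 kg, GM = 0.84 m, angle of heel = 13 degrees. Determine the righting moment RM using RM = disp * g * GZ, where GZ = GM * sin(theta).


Formula: GZ = GM * sin(theta); RM = disp * g * GZ
Step 1 — GZ = 0.84 * sin(13°) = 0.84 * 0.224951 = 0.188959 m
Step 2 — RM = 44204000 * 9.81 * 0.188959 ≈ 81940000 N·m (5 s.f.)

81940000 N·m


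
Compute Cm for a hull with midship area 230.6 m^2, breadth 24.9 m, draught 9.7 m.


Formula: Cm = Am / (B * T)
Step 1 — B * T = 24.9 * 9.7 = 241.53 m^2
Step 2 — Cm = 230.6 / 241.53 ≈ 0.95475 (5 s.f.)

0.95475


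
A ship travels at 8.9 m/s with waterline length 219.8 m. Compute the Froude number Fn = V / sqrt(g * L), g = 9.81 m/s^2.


Formula: Fn = V / sqrt(g * L)
Step 1 — g * L = 9.81 * 219.8 = 2156.238
Step 2 — sqrt(g * L) = sqrt(2156.238) = 46.43531
Step 3 — Fn = 8.9 / 46.43531 ≈ 0.19166 (5 s.f.)

0.19166


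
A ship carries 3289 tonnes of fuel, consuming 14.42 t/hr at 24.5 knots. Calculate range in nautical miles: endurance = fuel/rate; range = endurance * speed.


Formula: endurance = fuel / rate; range = endurance * speed
Step 1 — endurance = 3289 / 14.42 = 228.086 hours
Step 2 — range = 228.086 * 24.5 ≈ 5588.1 nautical miles (5 s.f.)

5588.1 NM


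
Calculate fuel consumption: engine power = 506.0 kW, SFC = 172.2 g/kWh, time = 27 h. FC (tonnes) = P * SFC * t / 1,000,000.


Formula: FC (tonnes) = P * SFC * t / 1,000,000
Step 1 — P * SFC * t = 506.0 * 172.2 * 27 = 2352596.4 g
Step 2 — FC (tonnes) = 2352596.4 / 1,000,000 ≈ 2.3526 tonnes (5 s.f.)

2.3526 tonnes


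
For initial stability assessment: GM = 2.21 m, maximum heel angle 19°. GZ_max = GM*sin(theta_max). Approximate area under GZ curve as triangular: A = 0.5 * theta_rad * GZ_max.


Formula: GZ_max = GM * sin(theta); Area = 0.5 * theta_rad * GZ_max
Step 1 — GZ_max = 2.21 * sin(19°) = 2.21 * 0.325568 = 0.719505 m
Step 2 — theta_rad = 19 * pi/180 = 0.331613 rad
Step 3 — Area = 0.5 * 0.331613 * 0.719505 ≈ 0.11930 m·rad (5 s.f.)

0.11930 m·rad


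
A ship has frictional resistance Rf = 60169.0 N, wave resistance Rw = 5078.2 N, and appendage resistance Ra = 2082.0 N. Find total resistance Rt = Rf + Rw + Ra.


Formula: Rt = Rf + Rw + Ra
Substituting: Rt = 60169.0 + 5078.2 + 2082.0
Result: Rt = 67329.2 N

67329.2 N


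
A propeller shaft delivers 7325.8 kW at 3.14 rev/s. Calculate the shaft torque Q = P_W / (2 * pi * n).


Formula: Q = P_W / (2 * pi * n)
Step 1 — P_W = 7325.8 kW * 1000 = 7325800.0 W
Step 2 — 2 * pi * n = 2 * pi * 3.14 = 19.729202
Step 3 — Q = 7325800.0 / 19.729202 ≈ 371320 N·m (5 s.f.)

371320 N·m


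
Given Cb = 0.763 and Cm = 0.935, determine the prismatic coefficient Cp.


Formula: Cp = Cb / Cm
Substituting: Cp = 0.763 / 0.935
Result: Cp ≈ 0.81604 (5 s.f.)

0.81604


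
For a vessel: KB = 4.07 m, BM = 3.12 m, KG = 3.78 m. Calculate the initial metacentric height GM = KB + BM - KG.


Formula: GM = KB + BM - KG
Step 1 — KM = KB + BM = 4.07 + 3.12 = 7.19 m
Step 2 — GM = KM - KG = 7.19 - 3.78 = 3.41 m

3.41 m


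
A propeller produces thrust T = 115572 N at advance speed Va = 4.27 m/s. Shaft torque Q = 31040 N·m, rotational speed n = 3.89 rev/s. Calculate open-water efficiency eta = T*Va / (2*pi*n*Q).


Formula: eta = T * Va / (2 * pi * n * Q)
Step 1 — numerator = T * Va = 115572 * 4.27 = 493492.44
Step 2 — 2 * pi * n = 2 * pi * 3.89 = 24.441591
Step 3 — denominator = 24.441591 * 31040 = 758666.98
Step 4 — eta = 493492.44 / 758666.98 ≈ 0.65047 (5 s.f.)

0.65047


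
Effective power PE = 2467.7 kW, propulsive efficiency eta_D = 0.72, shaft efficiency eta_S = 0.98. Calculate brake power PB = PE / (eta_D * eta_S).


Formula: PB = PE / (eta_D * eta_S)
Step 1 — combined efficiency = eta_D * eta_S = 0.72 * 0.98 = 0.7056
Step 2 — PB = 2467.7 / 0.7056 ≈ 3497.3 kW (5 s.f.)

3497.3 kW


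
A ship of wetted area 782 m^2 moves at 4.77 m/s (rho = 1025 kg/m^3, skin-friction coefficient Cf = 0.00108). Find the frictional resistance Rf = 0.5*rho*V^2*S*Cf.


Formula: Rf = 0.5 * rho * V^2 * S * Cf
Step 1 — V^2 = 4.77^2 = 22.7529
Step 2 — 0.5 * rho * V^2 = 0.5 * 1025 * 22.7529 = 11660.86125
Step 3 — Rf = 11660.86125 * 782 * 0.00108 ≈ 9848.3 N (5 s.f.)

9848.3 N


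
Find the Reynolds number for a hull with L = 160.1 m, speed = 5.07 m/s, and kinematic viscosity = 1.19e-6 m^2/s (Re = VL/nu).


Formula: Re = V * L / nu
Step 1 — V * L = 5.07 * 160.1 = 811.707 m^2/s
Step 2 — Re = 811.707 / 1.19e-6 = 6.82e+08

6.82e+08


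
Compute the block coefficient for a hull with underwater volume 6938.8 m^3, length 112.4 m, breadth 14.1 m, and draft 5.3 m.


Formula: Cb = V / (L * B * T)
Step 1 — L * B * T = 112.4 * 14.1 * 5.3 = 8399.652 m^3
Step 2 — Cb = 6938.8 / 8399.652 ≈ 0.82608 (5 s.f.)

0.82608


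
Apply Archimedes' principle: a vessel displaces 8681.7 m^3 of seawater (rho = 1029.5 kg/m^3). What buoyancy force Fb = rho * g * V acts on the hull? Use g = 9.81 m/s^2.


Formula: Fb = rho * g * V
Substituting: Fb = 1029.5 * 9.81 * 8681.7
Intermediate: 1029.5 * 9.81 = 10099.395
Result: Fb = 10099.395 * 8681.7 ≈ 87680000 N (5 s.f.)

87680000 N


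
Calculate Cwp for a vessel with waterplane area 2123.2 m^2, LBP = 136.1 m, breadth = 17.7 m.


Formula: Cwp = Aw / (L * B)
Step 1 — L * B = 136.1 * 17.7 = 2408.97 m^2
Step 2 — Cwp = 2123.2 / 2408.97 ≈ 0.88137 (5 s.f.)

0.88137


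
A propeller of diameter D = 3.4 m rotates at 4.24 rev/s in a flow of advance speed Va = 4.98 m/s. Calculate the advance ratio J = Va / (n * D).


Formula: J = Va / (n * D)
Step 1 — n * D = 4.24 * 3.4 = 14.416
Step 2 — J = 4.98 / 14.416 ≈ 0.34545 (5 s.f.)

0.34545


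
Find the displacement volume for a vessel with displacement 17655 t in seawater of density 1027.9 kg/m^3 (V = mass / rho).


Formula: V = mass / rho
Step 1 — convert tonnes to kg: 17655 t * 1000 = 17655000 kg
Step 2 — V = 17655000 / 1027.9 ≈ 17176 m^3 (5 s.f.)

17176 m^3


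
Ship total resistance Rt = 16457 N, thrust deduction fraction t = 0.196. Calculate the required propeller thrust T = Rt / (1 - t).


Formula: T = Rt / (1 - t)
Step 1 — (1 - t) = 1 - 0.196 = 0.804
Step 2 — T = 16457 / 0.804 ≈ 20469 N (5 s.f.)

20469 N


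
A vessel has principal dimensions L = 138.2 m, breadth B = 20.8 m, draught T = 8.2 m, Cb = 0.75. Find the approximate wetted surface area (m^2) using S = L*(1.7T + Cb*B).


Formula: S = 1.7*L*T + V/T with V = Cb*L*B*T, i.e. S = L * (1.7*T + Cb*B)
Step 1 — 1.7*T = 1.7 * 8.2 = 13.94 m
Step 2 — Cb*B = 0.75 * 20.8 = 15.6 m
Step 3 — 1.7*T + Cb*B = 13.94 + 15.6 = 29.54 m
Step 4 — S = 138.2 * 29.54 ≈ 4082.4 m^2 (5 s.f.)

4082.4 m^2


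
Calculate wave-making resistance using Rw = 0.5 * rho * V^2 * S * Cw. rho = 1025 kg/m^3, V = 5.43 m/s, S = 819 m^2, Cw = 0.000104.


Formula: Rw = 0.5 * rho * V^2 * S * Cw
Step 1 — V^2 = 5.43^2 = 29.4849
Step 2 — 0.5 * rho * V^2 = 0.5 * 1025 * 29.4849 = 15111.01125
Step 3 — Rw = 15111.01125 * 819 * 0.000104 ≈ 1287.1 N (5 s.f.)

1287.1 N


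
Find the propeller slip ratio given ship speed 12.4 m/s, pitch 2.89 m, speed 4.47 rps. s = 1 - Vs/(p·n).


Formula: s = 1 - Vs / (p * n)
Step 1 — p * n = 2.89 * 4.47 = 12.9183
Step 2 — Vs / (p*n) = 12.4 / 12.9183 = 0.959879 (6 d.p.)
Step 3 — s = 1 - 0.959879 = 0.040121

0.040121


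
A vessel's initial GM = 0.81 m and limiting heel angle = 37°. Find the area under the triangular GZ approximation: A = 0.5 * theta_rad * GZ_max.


Formula: GZ_max = GM * sin(theta); Area = 0.5 * theta_rad * GZ_max
Step 1 — GZ_max = 0.81 * sin(37°) = 0.81 * 0.601815 = 0.48747 m
Step 2 — theta_rad = 37 * pi/180 = 0.645772 rad
Step 3 — Area = 0.5 * 0.645772 * 0.48747 ≈ 0.15740 m·rad (5 s.f.)

0.15740 m·rad


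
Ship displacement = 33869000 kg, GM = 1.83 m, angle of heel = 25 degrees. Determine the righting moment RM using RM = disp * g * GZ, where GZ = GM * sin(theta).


Formula: GZ = GM * sin(theta); RM = disp * g * GZ
Step 1 — GZ = 1.83 * sin(25°) = 1.83 * 0.422618 = 0.773391 m
Step 2 — RM = 33869000 * 9.81 * 0.773391 ≈ 256960000 N·m (5 s.f.)

256960000 N·m


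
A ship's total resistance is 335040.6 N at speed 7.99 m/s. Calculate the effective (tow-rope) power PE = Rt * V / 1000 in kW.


Formula: PE = Rt * V / 1000 (kW)
Step 1 — PE (W) = 335040.6 * 7.99 = 2676974.394 W
Step 2 — PE (kW) = 2676974.394 / 1000 ≈ 2677.0 kW (5 s.f.)

2677.0 kW


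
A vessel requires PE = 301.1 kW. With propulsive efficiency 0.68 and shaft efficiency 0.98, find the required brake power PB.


Formula: PB = PE / (eta_D * eta_S)
Step 1 — combined efficiency = eta_D * eta_S = 0.68 * 0.98 = 0.6664
Step 2 — PB = 301.1 / 0.6664 ≈ 451.83 kW (5 s.f.)

451.83 kW


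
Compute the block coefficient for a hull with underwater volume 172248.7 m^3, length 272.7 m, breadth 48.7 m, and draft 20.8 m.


Formula: Cb = V / (L * B * T)
Step 1 — L * B * T = 272.7 * 48.7 * 20.8 = 276234.192 m^3
Step 2 — Cb = 172248.7 / 276234.192 ≈ 0.62356 (5 s.f.)

0.62356


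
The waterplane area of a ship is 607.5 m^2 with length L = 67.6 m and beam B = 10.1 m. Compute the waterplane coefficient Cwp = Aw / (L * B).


Formula: Cwp = Aw / (L * B)
Step 1 — L * B = 67.6 * 10.1 = 682.76 m^2
Step 2 — Cwp = 607.5 / 682.76 ≈ 0.88977 (5 s.f.)

0.88977


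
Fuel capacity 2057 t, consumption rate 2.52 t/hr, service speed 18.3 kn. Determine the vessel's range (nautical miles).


Formula: endurance = fuel / rate; range = endurance * speed
Step 1 — endurance = 2057 / 2.52 = 816.2698 hours
Step 2 — range = 816.2698 * 18.3 ≈ 14938 nautical miles (5 s.f.)

14938 NM


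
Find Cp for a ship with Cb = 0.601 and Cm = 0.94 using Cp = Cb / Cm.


Formula: Cp = Cb / Cm
Substituting: Cp = 0.601 / 0.94
Result: Cp ≈ 0.63936 (5 s.f.)

0.63936


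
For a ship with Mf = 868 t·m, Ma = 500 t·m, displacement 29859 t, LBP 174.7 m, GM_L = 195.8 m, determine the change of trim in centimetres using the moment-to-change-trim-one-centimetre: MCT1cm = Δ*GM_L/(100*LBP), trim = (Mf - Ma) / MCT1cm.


Formula: net trimming moment = Mf - Ma; MCT1cm = Δ*GM_L/(100*LBP); trim = net moment / MCT1cm
Step 1 — net trimming moment = 868 - 500 = 368 t·m
Step 2 — MCT1cm = 29859 * 195.8 / (100 * 174.7) = 334.6532 t·m/cm
Step 3 — trim = 368 / 334.6532 ≈ 1.0996 cm (5 s.f.)

1.0996 cm


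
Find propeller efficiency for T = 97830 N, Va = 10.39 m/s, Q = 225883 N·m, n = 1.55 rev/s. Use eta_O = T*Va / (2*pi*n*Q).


Formula: eta = T * Va / (2 * pi * n * Q)
Step 1 — numerator = T * Va = 97830 * 10.39 = 1016453.7
Step 2 — 2 * pi * n = 2 * pi * 1.55 = 9.738937
Step 3 — denominator = 9.738937 * 225883 = 2199860.31
Step 4 — eta = 1016453.7 / 2199860.31 ≈ 0.46205 (5 s.f.)

0.46205


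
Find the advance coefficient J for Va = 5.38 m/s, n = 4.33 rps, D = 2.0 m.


Formula: J = Va / (n * D)
Step 1 — n * D = 4.33 * 2.0 = 8.66
Step 2 — J = 5.38 / 8.66 ≈ 0.62125 (5 s.f.)

0.62125


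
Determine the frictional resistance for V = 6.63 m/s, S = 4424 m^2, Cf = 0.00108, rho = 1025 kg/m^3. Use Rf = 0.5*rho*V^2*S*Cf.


Formula: Rf = 0.5 * rho * V^2 * S * Cf
Step 1 — V^2 = 6.63^2 = 43.9569
Step 2 — 0.5 * rho * V^2 = 0.5 * 1025 * 43.9569 = 22527.91125
Step 3 — Rf = 22527.91125 * 4424 * 0.00108 ≈ 107640 N (5 s.f.)

107640 N


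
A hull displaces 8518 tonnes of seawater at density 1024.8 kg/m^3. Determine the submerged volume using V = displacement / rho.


Formula: V = mass / rho
Step 1 — convert tonnes to kg: 8518 t * 1000 = 8518000 kg
Step 2 — V = 8518000 / 1024.8 ≈ 8311.9 m^3 (5 s.f.)

8311.9 m^3


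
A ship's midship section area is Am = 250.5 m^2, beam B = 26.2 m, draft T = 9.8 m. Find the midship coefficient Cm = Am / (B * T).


Formula: Cm = Am / (B * T)
Step 1 — B * T = 26.2 * 9.8 = 256.76 m^2
Step 2 — Cm = 250.5 / 256.76 ≈ 0.97562 (5 s.f.)

0.97562


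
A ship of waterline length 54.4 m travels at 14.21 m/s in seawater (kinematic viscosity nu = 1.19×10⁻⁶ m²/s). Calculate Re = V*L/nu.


Formula: Re = V * L / nu
Step 1 — V * L = 14.21 * 54.4 = 773.024 m^2/s
Step 2 — Re = 773.024 / 1.19e-6 = 6.50e+08

6.50e+08


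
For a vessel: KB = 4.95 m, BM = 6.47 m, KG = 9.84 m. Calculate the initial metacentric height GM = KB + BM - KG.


Formula: GM = KB + BM - KG
Step 1 — KM = KB + BM = 4.95 + 6.47 = 11.42 m
Step 2 — GM = KM - KG = 11.42 - 9.84 = 1.58 m

1.58 m


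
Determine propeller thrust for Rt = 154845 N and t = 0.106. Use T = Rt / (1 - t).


Formula: T = Rt / (1 - t)
Step 1 — (1 - t) = 1 - 0.106 = 0.894
Step 2 — T = 154845 / 0.894 ≈ 173200 N (5 s.f.)

173200 N


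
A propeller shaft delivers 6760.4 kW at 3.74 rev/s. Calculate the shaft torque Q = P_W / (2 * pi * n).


Formula: Q = P_W / (2 * pi * n)
Step 1 — P_W = 6760.4 kW * 1000 = 6760400.0 W
Step 2 — 2 * pi * n = 2 * pi * 3.74 = 23.499113
Step 3 — Q = 6760400.0 / 23.499113 ≈ 287690 N·m (5 s.f.)

287690 N·m


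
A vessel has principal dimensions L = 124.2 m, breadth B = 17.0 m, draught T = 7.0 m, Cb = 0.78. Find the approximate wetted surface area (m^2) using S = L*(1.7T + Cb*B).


Formula: S = 1.7*L*T + V/T with V = Cb*L*B*T, i.e. S = L * (1.7*T + Cb*B)
Step 1 — 1.7*T = 1.7 * 7.0 = 11.9 m
Step 2 — Cb*B = 0.78 * 17.0 = 13.26 m
Step 3 — 1.7*T + Cb*B = 11.9 + 13.26 = 25.16 m
Step 4 — S = 124.2 * 25.16 ≈ 3124.9 m^2 (5 s.f.)

3124.9 m^2


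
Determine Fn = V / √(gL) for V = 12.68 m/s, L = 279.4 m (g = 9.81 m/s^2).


Formula: Fn = V / sqrt(g * L)
Step 1 — g * L = 9.81 * 279.4 = 2740.914
Step 2 — sqrt(g * L) = sqrt(2740.914) = 52.353739
Step 3 — Fn = 12.68 / 52.353739 ≈ 0.24220 (5 s.f.)

0.24220


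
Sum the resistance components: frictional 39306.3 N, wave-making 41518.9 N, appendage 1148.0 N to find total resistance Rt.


Formula: Rt = Rf + Rw + Ra
Substituting: Rt = 39306.3 + 41518.9 + 1148.0
Result: Rt = 81973.2 N

81973.2 N


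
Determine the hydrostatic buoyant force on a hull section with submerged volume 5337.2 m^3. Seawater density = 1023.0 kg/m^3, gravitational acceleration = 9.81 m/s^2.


Formula: Fb = rho * g * V
Substituting: Fb = 1023.0 * 9.81 * 5337.2
Intermediate: 1023.0 * 9.81 = 10035.63
Result: Fb = 10035.63 * 5337.2 ≈ 53562000 N (5 s.f.)

53562000 N


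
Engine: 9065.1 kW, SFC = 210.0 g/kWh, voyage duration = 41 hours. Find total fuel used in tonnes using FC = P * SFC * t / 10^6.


Formula: FC (tonnes) = P * SFC * t / 1,000,000
Step 1 — P * SFC * t = 9065.1 * 210.0 * 41 = 78050511.0 g
Step 2 — FC (tonnes) = 78050511.0 / 1,000,000 ≈ 78.051 tonnes (5 s.f.)

78.051 tonnes


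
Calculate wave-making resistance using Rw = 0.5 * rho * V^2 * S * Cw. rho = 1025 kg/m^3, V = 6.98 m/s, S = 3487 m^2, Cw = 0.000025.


Formula: Rw = 0.5 * rho * V^2 * S * Cw
Step 1 — V^2 = 6.98^2 = 48.7204
Step 2 — 0.5 * rho * V^2 = 0.5 * 1025 * 48.7204 = 24969.205
Step 3 — Rw = 24969.205 * 3487 * 0.000025 ≈ 2176.7 N (5 s.f.)

2176.7 N


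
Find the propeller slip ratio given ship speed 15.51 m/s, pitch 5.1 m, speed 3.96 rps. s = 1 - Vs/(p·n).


Formula: s = 1 - Vs / (p * n)
Step 1 — p * n = 5.1 * 3.96 = 20.196
Step 2 — Vs / (p*n) = 15.51 / 20.196 = 0.767974 (6 d.p.)
Step 3 — s = 1 - 0.767974 = 0.232026

0.232026


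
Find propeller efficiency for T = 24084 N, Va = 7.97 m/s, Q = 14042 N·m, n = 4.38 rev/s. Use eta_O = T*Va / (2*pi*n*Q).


Formula: eta = T * Va / (2 * pi * n * Q)
Step 1 — numerator = T * Va = 24084 * 7.97 = 191949.48
Step 2 — 2 * pi * n = 2 * pi * 4.38 = 27.520352
Step 3 — denominator = 27.520352 * 14042 = 386440.78
Step 4 — eta = 191949.48 / 386440.78 ≈ 0.49671 (5 s.f.)

0.49671


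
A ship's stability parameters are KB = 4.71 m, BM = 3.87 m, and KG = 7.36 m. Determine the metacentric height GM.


Formula: GM = KB + BM - KG
Step 1 — KM = KB + BM = 4.71 + 3.87 = 8.58 m
Step 2 — GM = KM - KG = 8.58 - 7.36 = 1.22 m

1.22 m


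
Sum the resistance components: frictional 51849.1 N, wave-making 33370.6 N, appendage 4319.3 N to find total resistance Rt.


Formula: Rt = Rf + Rw + Ra
Substituting: Rt = 51849.1 + 33370.6 + 4319.3
Result: Rt = 89539.0 N

89539.0 N


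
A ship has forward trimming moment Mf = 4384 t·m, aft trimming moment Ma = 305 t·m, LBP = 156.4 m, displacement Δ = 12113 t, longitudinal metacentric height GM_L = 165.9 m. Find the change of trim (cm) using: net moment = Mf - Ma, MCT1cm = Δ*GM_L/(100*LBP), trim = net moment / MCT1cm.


Formula: net trimming moment = Mf - Ma; MCT1cm = Δ*GM_L/(100*LBP); trim = net moment / MCT1cm
Step 1 — net trimming moment = 4384 - 305 = 4079 t·m
Step 2 — MCT1cm = 12113 * 165.9 / (100 * 156.4) = 128.4876 t·m/cm
Step 3 — trim = 4079 / 128.4876 ≈ 31.746 cm (5 s.f.)

31.746 cm


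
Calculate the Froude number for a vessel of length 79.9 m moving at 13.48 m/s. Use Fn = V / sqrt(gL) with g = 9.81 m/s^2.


Formula: Fn = V / sqrt(g * L)
Step 1 — g * L = 9.81 * 79.9 = 783.819
Step 2 — sqrt(g * L) = sqrt(783.819) = 27.996768
Step 3 — Fn = 13.48 / 27.996768 ≈ 0.48148 (5 s.f.)

0.48148


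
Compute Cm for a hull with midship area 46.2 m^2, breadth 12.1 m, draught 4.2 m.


Formula: Cm = Am / (B * T)
Step 1 — B * T = 12.1 * 4.2 = 50.82 m^2
Step 2 — Cm = 46.2 / 50.82 ≈ 0.90909 (5 s.f.)

0.90909


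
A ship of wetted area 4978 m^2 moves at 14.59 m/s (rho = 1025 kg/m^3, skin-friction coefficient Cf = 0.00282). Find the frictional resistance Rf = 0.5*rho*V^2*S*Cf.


Formula: Rf = 0.5 * rho * V^2 * S * Cf
Step 1 — V^2 = 14.59^2 = 212.8681
Step 2 — 0.5 * rho * V^2 = 0.5 * 1025 * 212.8681 = 109094.90125
Step 3 — Rf = 109094.90125 * 4978 * 0.00282 ≈ 1531500 N (5 s.f.)

1531500 N


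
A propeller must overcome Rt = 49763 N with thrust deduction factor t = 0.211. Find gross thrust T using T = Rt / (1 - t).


Formula: T = Rt / (1 - t)
Step 1 — (1 - t) = 1 - 0.211 = 0.789
Step 2 — T = 49763 / 0.789 ≈ 63071 N (5 s.f.)

63071 N


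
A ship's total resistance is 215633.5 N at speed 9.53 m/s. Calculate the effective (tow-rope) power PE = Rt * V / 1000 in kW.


Formula: PE = Rt * V / 1000 (kW)
Step 1 — PE (W) = 215633.5 * 9.53 = 2054987.255 W
Step 2 — PE (kW) = 2054987.255 / 1000 ≈ 2055.0 kW (5 s.f.)

2055.0 kW


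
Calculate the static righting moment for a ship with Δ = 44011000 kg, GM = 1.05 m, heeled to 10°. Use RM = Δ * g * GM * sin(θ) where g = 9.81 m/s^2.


Formula: GZ = GM * sin(theta); RM = disp * g * GZ
Step 1 — GZ = 1.05 * sin(10°) = 1.05 * 0.173648 = 0.18233 m
Step 2 — RM = 44011000 * 9.81 * 0.18233 ≈ 78721000 N·m (5 s.f.)

78721000 N·m


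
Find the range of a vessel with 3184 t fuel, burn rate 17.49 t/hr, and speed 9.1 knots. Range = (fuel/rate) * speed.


Formula: endurance = fuel / rate; range = endurance * speed
Step 1 — endurance = 3184 / 17.49 = 182.0469 hours
Step 2 — range = 182.0469 * 9.1 ≈ 1656.6 nautical miles (5 s.f.)

1656.6 NM


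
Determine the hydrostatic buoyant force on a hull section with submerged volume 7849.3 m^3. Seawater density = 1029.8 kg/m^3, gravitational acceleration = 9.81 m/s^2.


Formula: Fb = rho * g * V
Substituting: Fb = 1029.8 * 9.81 * 7849.3
Intermediate: 1029.8 * 9.81 = 10102.338
Result: Fb = 10102.338 * 7849.3 ≈ 79296000 N (5 s.f.)

79296000 N


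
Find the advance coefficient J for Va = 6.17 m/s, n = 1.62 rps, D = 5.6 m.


Formula: J = Va / (n * D)
Step 1 — n * D = 1.62 * 5.6 = 9.072
Step 2 — J = 6.17 / 9.072 ≈ 0.68011 (5 s.f.)

0.68011


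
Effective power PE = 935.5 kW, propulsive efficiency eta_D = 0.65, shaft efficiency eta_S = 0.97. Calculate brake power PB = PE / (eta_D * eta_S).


Formula: PB = PE / (eta_D * eta_S)
Step 1 — combined efficiency = eta_D * eta_S = 0.65 * 0.97 = 0.6305
Step 2 — PB = 935.5 / 0.6305 ≈ 1483.7 kW (5 s.f.)

1483.7 kW


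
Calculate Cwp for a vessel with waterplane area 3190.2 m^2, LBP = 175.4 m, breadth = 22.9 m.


Formula: Cwp = Aw / (L * B)
Step 1 — L * B = 175.4 * 22.9 = 4016.66 m^2
Step 2 — Cwp = 3190.2 / 4016.66 ≈ 0.79424 (5 s.f.)

0.79424


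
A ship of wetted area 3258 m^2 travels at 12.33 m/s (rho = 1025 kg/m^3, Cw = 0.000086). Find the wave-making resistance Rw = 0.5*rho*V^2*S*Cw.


Formula: Rw = 0.5 * rho * V^2 * S * Cw
Step 1 — V^2 = 12.33^2 = 152.0289
Step 2 — 0.5 * rho * V^2 = 0.5 * 1025 * 152.0289 = 77914.81125
Step 3 — Rw = 77914.81125 * 3258 * 0.000086 ≈ 21831 N (5 s.f.)

21831 N


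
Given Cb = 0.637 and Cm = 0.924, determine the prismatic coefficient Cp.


Formula: Cp = Cb / Cm
Substituting: Cp = 0.637 / 0.924
Result: Cp ≈ 0.68939 (5 s.f.)

0.68939


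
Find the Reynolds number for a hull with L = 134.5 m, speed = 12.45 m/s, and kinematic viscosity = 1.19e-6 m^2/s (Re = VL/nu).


Formula: Re = V * L / nu
Step 1 — V * L = 12.45 * 134.5 = 1674.525 m^2/s
Step 2 — Re = 1674.525 / 1.19e-6 = 1.41e+09

1.41e+09


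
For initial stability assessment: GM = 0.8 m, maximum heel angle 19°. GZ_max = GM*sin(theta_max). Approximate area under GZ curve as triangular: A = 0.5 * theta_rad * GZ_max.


Formula: GZ_max = GM * sin(theta); Area = 0.5 * theta_rad * GZ_max
Step 1 — GZ_max = 0.8 * sin(19°) = 0.8 * 0.325568 = 0.260454 m
Step 2 — theta_rad = 19 * pi/180 = 0.331613 rad
Step 3 — Area = 0.5 * 0.331613 * 0.260454 ≈ 0.043185 m·rad (5 s.f.)

0.043185 m·rad


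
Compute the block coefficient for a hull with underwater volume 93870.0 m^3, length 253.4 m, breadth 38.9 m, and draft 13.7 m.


Formula: Cb = V / (L * B * T)
Step 1 — L * B * T = 253.4 * 38.9 * 13.7 = 135044.462 m^3
Step 2 — Cb = 93870.0 / 135044.462 ≈ 0.69510 (5 s.f.)

0.69510


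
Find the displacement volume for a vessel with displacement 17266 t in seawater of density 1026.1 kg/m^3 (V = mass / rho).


Formula: V = mass / rho
Step 1 — convert tonnes to kg: 17266 t * 1000 = 17266000 kg
Step 2 — V = 17266000 / 1026.1 ≈ 16827 m^3 (5 s.f.)

16827 m^3


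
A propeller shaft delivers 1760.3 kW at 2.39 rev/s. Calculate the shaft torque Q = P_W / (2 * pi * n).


Formula: Q = P_W / (2 * pi * n)
Step 1 — P_W = 1760.3 kW * 1000 = 1760300.0 W
Step 2 — 2 * pi * n = 2 * pi * 2.39 = 15.016813
Step 3 — Q = 1760300.0 / 15.016813 ≈ 117220 N·m (5 s.f.)

117220 N·m


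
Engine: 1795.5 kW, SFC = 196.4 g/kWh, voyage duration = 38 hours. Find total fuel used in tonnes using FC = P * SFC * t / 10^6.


Formula: FC (tonnes) = P * SFC * t / 1,000,000
Step 1 — P * SFC * t = 1795.5 * 196.4 * 38 = 13400175.6 g
Step 2 — FC (tonnes) = 13400175.6 / 1,000,000 ≈ 13.400 tonnes (5 s.f.)

13.400 tonnes


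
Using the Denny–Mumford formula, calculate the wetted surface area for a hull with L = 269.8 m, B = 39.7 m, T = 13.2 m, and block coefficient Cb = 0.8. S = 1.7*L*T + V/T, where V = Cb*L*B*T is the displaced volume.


Formula: S = 1.7*L*T + V/T with V = Cb*L*B*T, i.e. S = L * (1.7*T + Cb*B)
Step 1 — 1.7*T = 1.7 * 13.2 = 22.44 m
Step 2 — Cb*B = 0.8 * 39.7 = 31.76 m
Step 3 — 1.7*T + Cb*B = 22.44 + 31.76 = 54.2 m
Step 4 — S = 269.8 * 54.2 ≈ 14623 m^2 (5 s.f.)

14623 m^2


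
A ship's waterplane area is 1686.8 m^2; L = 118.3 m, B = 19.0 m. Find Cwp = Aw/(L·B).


Formula: Cwp = Aw / (L * B)
Step 1 — L * B = 118.3 * 19.0 = 2247.7 m^2
Step 2 — Cwp = 1686.8 / 2247.7 ≈ 0.75046 (5 s.f.)

0.75046


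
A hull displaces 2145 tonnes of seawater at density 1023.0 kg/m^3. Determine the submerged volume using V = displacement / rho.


Formula: V = mass / rho
Step 1 — convert tonnes to kg: 2145 t * 1000 = 2145000 kg
Step 2 — V = 2145000 / 1023.0 ≈ 2096.8 m^3 (5 s.f.)

2096.8 m^3


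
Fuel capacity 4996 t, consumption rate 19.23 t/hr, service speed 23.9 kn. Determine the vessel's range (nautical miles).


Formula: endurance = fuel / rate; range = endurance * speed
Step 1 — endurance = 4996 / 19.23 = 259.8024 hours
Step 2 — range = 259.8024 * 23.9 ≈ 6209.3 nautical miles (5 s.f.)

6209.3 NM


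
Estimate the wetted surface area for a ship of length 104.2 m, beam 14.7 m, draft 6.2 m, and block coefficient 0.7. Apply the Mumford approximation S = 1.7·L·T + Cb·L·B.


Formula: S = 1.7*L*T + V/T with V = Cb*L*B*T, i.e. S = L * (1.7*T + Cb*B)
Step 1 — 1.7*T = 1.7 * 6.2 = 10.54 m
Step 2 — Cb*B = 0.7 * 14.7 = 10.29 m
Step 3 — 1.7*T + Cb*B = 10.54 + 10.29 = 20.83 m
Step 4 — S = 104.2 * 20.83 ≈ 2170.5 m^2 (5 s.f.)

2170.5 m^2


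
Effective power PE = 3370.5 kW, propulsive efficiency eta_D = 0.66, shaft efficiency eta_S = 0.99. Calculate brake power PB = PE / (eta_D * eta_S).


Formula: PB = PE / (eta_D * eta_S)
Step 1 — combined efficiency = eta_D * eta_S = 0.66 * 0.99 = 0.6534
Step 2 — PB = 3370.5 / 0.6534 ≈ 5158.4 kW (5 s.f.)

5158.4 kW


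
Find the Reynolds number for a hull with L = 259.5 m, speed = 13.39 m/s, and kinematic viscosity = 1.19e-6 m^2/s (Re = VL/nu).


Formula: Re = V * L / nu
Step 1 — V * L = 13.39 * 259.5 = 3474.705 m^2/s
Step 2 — Re = 3474.705 / 1.19e-6 = 2.92e+09

2.92e+09


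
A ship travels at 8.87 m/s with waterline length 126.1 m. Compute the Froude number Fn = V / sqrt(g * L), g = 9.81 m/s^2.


Formula: Fn = V / sqrt(g * L)
Step 1 — g * L = 9.81 * 126.1 = 1237.041
Step 2 — sqrt(g * L) = sqrt(1237.041) = 35.171594
Step 3 — Fn = 8.87 / 35.171594 ≈ 0.25219 (5 s.f.)

0.25219
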